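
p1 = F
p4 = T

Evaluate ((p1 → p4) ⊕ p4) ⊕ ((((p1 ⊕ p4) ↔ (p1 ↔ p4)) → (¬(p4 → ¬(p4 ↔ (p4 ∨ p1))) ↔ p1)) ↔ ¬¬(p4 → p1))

F

Substituting p1=F, p4=T:
p1 → p4 = F → T = T
(p1 → p4) ⊕ p4 = T ⊕ T = F
p1 ⊕ p4 = F ⊕ T = T
p1 ↔ p4 = F ↔ T = F
(p1 ⊕ p4) ↔ (p1 ↔ p4) = T ↔ F = F
p4 ∨ p1 = T ∨ F = T
p4 ↔ (p4 ∨ p1) = T ↔ T = T
¬(p4 ↔ (p4 ∨ p1)) = ¬T = F
p4 → ¬(p4 ↔ (p4 ∨ p1)) = T → F = F
¬(p4 → ¬(p4 ↔ (p4 ∨ p1))) = ¬F = T
¬(p4 → ¬(p4 ↔ (p4 ∨ p1))) ↔ p1 = T ↔ F = F
((p1 ⊕ p4) ↔ (p1 ↔ p4)) → (¬(p4 → ¬(p4 ↔ (p4 ∨ p1))) ↔ p1) = F → F = T
p4 → p1 = T → F = F
¬(p4 → p1) = ¬F = T
¬¬(p4 → p1) = ¬T = F
(((p1 ⊕ p4) ↔ (p1 ↔ p4)) → (¬(p4 → ¬(p4 ↔ (p4 ∨ p1))) ↔ p1)) ↔ ¬¬(p4 → p1) = T ↔ F = F
((p1 → p4) ⊕ p4) ⊕ ((((p1 ⊕ p4) ↔ (p1 ↔ p4)) → (¬(p4 → ¬(p4 ↔ (p4 ∨ p1))) ↔ p1)) ↔ ¬¬(p4 → p1)) = F ⊕ F = F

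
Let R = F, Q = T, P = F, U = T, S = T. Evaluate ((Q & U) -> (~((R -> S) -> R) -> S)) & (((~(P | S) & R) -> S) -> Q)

Q & U = T & T = T
R -> S = F -> T = T
(R -> S) -> R = T -> F = F
~((R -> S) -> R) = ~F = T
~((R -> S) -> R) -> S = T -> T = T
(Q & U) -> (~((R -> S) -> R) -> S) = T -> T = T
P | S = F | T = T
~(P | S) = ~T = F
~(P | S) & R = F & F = F
(~(P | S) & R) -> S = F -> T = T
((~(P | S) & R) -> S) -> Q = T -> T = T
((Q & U) -> (~((R -> S) -> R) -> S)) & (((~(P | S) & R) -> S) -> Q) = T & T = T

T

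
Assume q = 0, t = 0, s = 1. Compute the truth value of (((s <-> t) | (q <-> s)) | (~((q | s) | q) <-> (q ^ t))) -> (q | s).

1

s <-> t = 1 <-> 0 = 0
q <-> s = 0 <-> 1 = 0
(s <-> t) | (q <-> s) = 0 | 0 = 0
q | s = 0 | 1 = 1
(q | s) | q = 1 | 0 = 1
~((q | s) | q) = ~1 = 0
q ^ t = 0 ^ 0 = 0
~((q | s) | q) <-> (q ^ t) = 0 <-> 0 = 1
((s <-> t) | (q <-> s)) | (~((q | s) | q) <-> (q ^ t)) = 0 | 1 = 1
q | s = 0 | 1 = 1
(((s <-> t) | (q <-> s)) | (~((q | s) | q) <-> (q ^ t))) -> (q | s) = 1 -> 1 = 1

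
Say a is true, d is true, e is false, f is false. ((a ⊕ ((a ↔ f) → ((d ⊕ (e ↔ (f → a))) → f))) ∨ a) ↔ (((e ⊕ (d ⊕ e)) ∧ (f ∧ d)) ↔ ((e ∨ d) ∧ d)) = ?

a ↔ f = T ↔ F = F
f → a = F → T = T
e ↔ (f → a) = F ↔ T = F
d ⊕ (e ↔ (f → a)) = T ⊕ F = T
(d ⊕ (e ↔ (f → a))) → f = T → F = F
(a ↔ f) → ((d ⊕ (e ↔ (f → a))) → f) = F → F = T
a ⊕ ((a ↔ f) → ((d ⊕ (e ↔ (f → a))) → f)) = T ⊕ T = F
(a ⊕ ((a ↔ f) → ((d ⊕ (e ↔ (f → a))) → f))) ∨ a = F ∨ T = T
d ⊕ e = T ⊕ F = T
e ⊕ (d ⊕ e) = F ⊕ T = T
f ∧ d = F ∧ T = F
(e ⊕ (d ⊕ e)) ∧ (f ∧ d) = T ∧ F = F
e ∨ d = F ∨ T = T
(e ∨ d) ∧ d = T ∧ T = T
((e ⊕ (d ⊕ e)) ∧ (f ∧ d)) ↔ ((e ∨ d) ∧ d) = F ↔ T = F
((a ⊕ ((a ↔ f) → ((d ⊕ (e ↔ (f → a))) → f))) ∨ a) ↔ (((e ⊕ (d ⊕ e)) ∧ (f ∧ d)) ↔ ((e ∨ d) ∧ d)) = T ↔ F = F

F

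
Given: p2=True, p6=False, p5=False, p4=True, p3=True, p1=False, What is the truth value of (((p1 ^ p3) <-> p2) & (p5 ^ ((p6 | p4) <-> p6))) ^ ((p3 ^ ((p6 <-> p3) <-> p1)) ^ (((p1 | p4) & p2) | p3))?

p1 ^ p3 = False ^ True = True
(p1 ^ p3) <-> p2 = True <-> True = True
p6 | p4 = False | True = True
(p6 | p4) <-> p6 = True <-> False = False
p5 ^ ((p6 | p4) <-> p6) = False ^ False = False
((p1 ^ p3) <-> p2) & (p5 ^ ((p6 | p4) <-> p6)) = True & False = False
p6 <-> p3 = False <-> True = False
(p6 <-> p3) <-> p1 = False <-> False = True
p3 ^ ((p6 <-> p3) <-> p1) = True ^ True = False
p1 | p4 = False | True = True
(p1 | p4) & p2 = True & True = True
((p1 | p4) & p2) | p3 = True | True = True
(p3 ^ ((p6 <-> p3) <-> p1)) ^ (((p1 | p4) & p2) | p3) = False ^ True = True
(((p1 ^ p3) <-> p2) & (p5 ^ ((p6 | p4) <-> p6))) ^ ((p3 ^ ((p6 <-> p3) <-> p1)) ^ (((p1 | p4) & p2) | p3)) = False ^ True = True

True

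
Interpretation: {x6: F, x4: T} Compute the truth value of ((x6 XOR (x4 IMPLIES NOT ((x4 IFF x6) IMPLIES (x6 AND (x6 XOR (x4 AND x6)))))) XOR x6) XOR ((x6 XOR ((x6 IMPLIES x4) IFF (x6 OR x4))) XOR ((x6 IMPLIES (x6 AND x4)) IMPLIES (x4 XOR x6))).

x4 IFF x6 = T IFF F = F
x4 AND x6 = T AND F = F
x6 XOR (x4 AND x6) = F XOR F = F
x6 AND (x6 XOR (x4 AND x6)) = F AND F = F
(x4 IFF x6) IMPLIES (x6 AND (x6 XOR (x4 AND x6))) = F IMPLIES F = T
NOT ((x4 IFF x6) IMPLIES (x6 AND (x6 XOR (x4 AND x6)))) = NOT T = F
x4 IMPLIES NOT ((x4 IFF x6) IMPLIES (x6 AND (x6 XOR (x4 AND x6)))) = T IMPLIES F = F
x6 XOR (x4 IMPLIES NOT ((x4 IFF x6) IMPLIES (x6 AND (x6 XOR (x4 AND x6))))) = F XOR F = F
(x6 XOR (x4 IMPLIES NOT ((x4 IFF x6) IMPLIES (x6 AND (x6 XOR (x4 AND x6)))))) XOR x6 = F XOR F = F
x6 IMPLIES x4 = F IMPLIES T = T
x6 OR x4 = F OR T = T
(x6 IMPLIES x4) IFF (x6 OR x4) = T IFF T = T
x6 XOR ((x6 IMPLIES x4) IFF (x6 OR x4)) = F XOR T = T
x6 AND x4 = F AND T = F
x6 IMPLIES (x6 AND x4) = F IMPLIES F = T
x4 XOR x6 = T XOR F = T
(x6 IMPLIES (x6 AND x4)) IMPLIES (x4 XOR x6) = T IMPLIES T = T
(x6 XOR ((x6 IMPLIES x4) IFF (x6 OR x4))) XOR ((x6 IMPLIES (x6 AND x4)) IMPLIES (x4 XOR x6)) = T XOR T = F
((x6 XOR (x4 IMPLIES NOT ((x4 IFF x6) IMPLIES (x6 AND (x6 XOR (x4 AND x6)))))) XOR x6) XOR ((x6 XOR ((x6 IMPLIES x4) IFF (x6 OR x4))) XOR ((x6 IMPLIES (x6 AND x4)) IMPLIES (x4 XOR x6))) = F XOR F = F

F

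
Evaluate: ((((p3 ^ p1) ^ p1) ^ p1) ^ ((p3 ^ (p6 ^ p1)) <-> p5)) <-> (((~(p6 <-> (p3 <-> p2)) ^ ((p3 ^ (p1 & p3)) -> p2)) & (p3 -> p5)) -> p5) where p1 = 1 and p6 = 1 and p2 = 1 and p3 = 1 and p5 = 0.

0

p3 ^ p1 = 1 ^ 1 = 0
(p3 ^ p1) ^ p1 = 0 ^ 1 = 1
((p3 ^ p1) ^ p1) ^ p1 = 1 ^ 1 = 0
p6 ^ p1 = 1 ^ 1 = 0
p3 ^ (p6 ^ p1) = 1 ^ 0 = 1
(p3 ^ (p6 ^ p1)) <-> p5 = 1 <-> 0 = 0
(((p3 ^ p1) ^ p1) ^ p1) ^ ((p3 ^ (p6 ^ p1)) <-> p5) = 0 ^ 0 = 0
p3 <-> p2 = 1 <-> 1 = 1
p6 <-> (p3 <-> p2) = 1 <-> 1 = 1
~(p6 <-> (p3 <-> p2)) = ~1 = 0
p1 & p3 = 1 & 1 = 1
p3 ^ (p1 & p3) = 1 ^ 1 = 0
(p3 ^ (p1 & p3)) -> p2 = 0 -> 1 = 1
~(p6 <-> (p3 <-> p2)) ^ ((p3 ^ (p1 & p3)) -> p2) = 0 ^ 1 = 1
p3 -> p5 = 1 -> 0 = 0
(~(p6 <-> (p3 <-> p2)) ^ ((p3 ^ (p1 & p3)) -> p2)) & (p3 -> p5) = 1 & 0 = 0
((~(p6 <-> (p3 <-> p2)) ^ ((p3 ^ (p1 & p3)) -> p2)) & (p3 -> p5)) -> p5 = 0 -> 0 = 1
((((p3 ^ p1) ^ p1) ^ p1) ^ ((p3 ^ (p6 ^ p1)) <-> p5)) <-> (((~(p6 <-> (p3 <-> p2)) ^ ((p3 ^ (p1 & p3)) -> p2)) & (p3 -> p5)) -> p5) = 0 <-> 1 = 0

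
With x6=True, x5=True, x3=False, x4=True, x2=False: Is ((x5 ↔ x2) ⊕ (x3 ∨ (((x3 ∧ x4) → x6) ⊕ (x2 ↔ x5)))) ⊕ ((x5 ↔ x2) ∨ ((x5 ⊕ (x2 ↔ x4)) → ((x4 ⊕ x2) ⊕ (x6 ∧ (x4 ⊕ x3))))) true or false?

x5 ↔ x2 = True ↔ False = False
x3 ∧ x4 = False ∧ True = False
(x3 ∧ x4) → x6 = False → True = True
x2 ↔ x5 = False ↔ True = False
((x3 ∧ x4) → x6) ⊕ (x2 ↔ x5) = True ⊕ False = True
x3 ∨ (((x3 ∧ x4) → x6) ⊕ (x2 ↔ x5)) = False ∨ True = True
(x5 ↔ x2) ⊕ (x3 ∨ (((x3 ∧ x4) → x6) ⊕ (x2 ↔ x5))) = False ⊕ True = True
x5 ↔ x2 = True ↔ False = False
x2 ↔ x4 = False ↔ True = False
x5 ⊕ (x2 ↔ x4) = True ⊕ False = True
x4 ⊕ x2 = True ⊕ False = True
x4 ⊕ x3 = True ⊕ False = True
x6 ∧ (x4 ⊕ x3) = True ∧ True = True
(x4 ⊕ x2) ⊕ (x6 ∧ (x4 ⊕ x3)) = True ⊕ True = False
(x5 ⊕ (x2 ↔ x4)) → ((x4 ⊕ x2) ⊕ (x6 ∧ (x4 ⊕ x3))) = True → False = False
(x5 ↔ x2) ∨ ((x5 ⊕ (x2 ↔ x4)) → ((x4 ⊕ x2) ⊕ (x6 ∧ (x4 ⊕ x3)))) = False ∨ False = False
((x5 ↔ x2) ⊕ (x3 ∨ (((x3 ∧ x4) → x6) ⊕ (x2 ↔ x5)))) ⊕ ((x5 ↔ x2) ∨ ((x5 ⊕ (x2 ↔ x4)) → ((x4 ⊕ x2) ⊕ (x6 ∧ (x4 ⊕ x3))))) = True ⊕ False = True

True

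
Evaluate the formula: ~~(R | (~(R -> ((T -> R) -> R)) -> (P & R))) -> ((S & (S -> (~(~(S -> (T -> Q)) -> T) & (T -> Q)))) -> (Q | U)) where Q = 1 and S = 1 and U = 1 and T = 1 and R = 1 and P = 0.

T -> R = 1 -> 1 = 1
(T -> R) -> R = 1 -> 1 = 1
R -> ((T -> R) -> R) = 1 -> 1 = 1
~(R -> ((T -> R) -> R)) = ~1 = 0
P & R = 0 & 1 = 0
~(R -> ((T -> R) -> R)) -> (P & R) = 0 -> 0 = 1
R | (~(R -> ((T -> R) -> R)) -> (P & R)) = 1 | 1 = 1
~(R | (~(R -> ((T -> R) -> R)) -> (P & R))) = ~1 = 0
~~(R | (~(R -> ((T -> R) -> R)) -> (P & R))) = ~0 = 1
T -> Q = 1 -> 1 = 1
S -> (T -> Q) = 1 -> 1 = 1
~(S -> (T -> Q)) = ~1 = 0
~(S -> (T -> Q)) -> T = 0 -> 1 = 1
~(~(S -> (T -> Q)) -> T) = ~1 = 0
T -> Q = 1 -> 1 = 1
~(~(S -> (T -> Q)) -> T) & (T -> Q) = 0 & 1 = 0
S -> (~(~(S -> (T -> Q)) -> T) & (T -> Q)) = 1 -> 0 = 0
S & (S -> (~(~(S -> (T -> Q)) -> T) & (T -> Q))) = 1 & 0 = 0
Q | U = 1 | 1 = 1
(S & (S -> (~(~(S -> (T -> Q)) -> T) & (T -> Q)))) -> (Q | U) = 0 -> 1 = 1
~~(R | (~(R -> ((T -> R) -> R)) -> (P & R))) -> ((S & (S -> (~(~(S -> (T -> Q)) -> T) & (T -> Q)))) -> (Q | U)) = 1 -> 1 = 1

1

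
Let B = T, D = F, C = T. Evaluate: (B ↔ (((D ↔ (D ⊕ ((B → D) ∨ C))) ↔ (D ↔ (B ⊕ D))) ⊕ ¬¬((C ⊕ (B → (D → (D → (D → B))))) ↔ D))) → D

T

B → D = T → F = F
(B → D) ∨ C = F ∨ T = T
D ⊕ ((B → D) ∨ C) = F ⊕ T = T
D ↔ (D ⊕ ((B → D) ∨ C)) = F ↔ T = F
B ⊕ D = T ⊕ F = T
D ↔ (B ⊕ D) = F ↔ T = F
(D ↔ (D ⊕ ((B → D) ∨ C))) ↔ (D ↔ (B ⊕ D)) = F ↔ F = T
D → B = F → T = T
D → (D → B) = F → T = T
D → (D → (D → B)) = F → T = T
B → (D → (D → (D → B))) = T → T = T
C ⊕ (B → (D → (D → (D → B)))) = T ⊕ T = F
(C ⊕ (B → (D → (D → (D → B))))) ↔ D = F ↔ F = T
¬((C ⊕ (B → (D → (D → (D → B))))) ↔ D) = ¬T = F
¬¬((C ⊕ (B → (D → (D → (D → B))))) ↔ D) = ¬F = T
((D ↔ (D ⊕ ((B → D) ∨ C))) ↔ (D ↔ (B ⊕ D))) ⊕ ¬¬((C ⊕ (B → (D → (D → (D → B))))) ↔ D) = T ⊕ T = F
B ↔ (((D ↔ (D ⊕ ((B → D) ∨ C))) ↔ (D ↔ (B ⊕ D))) ⊕ ¬¬((C ⊕ (B → (D → (D → (D → B))))) ↔ D)) = T ↔ F = F
(B ↔ (((D ↔ (D ⊕ ((B → D) ∨ C))) ↔ (D ↔ (B ⊕ D))) ⊕ ¬¬((C ⊕ (B → (D → (D → (D → B))))) ↔ D))) → D = F → F = T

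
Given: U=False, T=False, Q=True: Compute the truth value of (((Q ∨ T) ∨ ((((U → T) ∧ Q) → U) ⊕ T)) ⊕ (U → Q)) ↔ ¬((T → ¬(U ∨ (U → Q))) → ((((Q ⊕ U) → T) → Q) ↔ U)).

Substituting U=False, T=False, Q=True:
Q ∨ T = True ∨ False = True
U → T = False → False = True
(U → T) ∧ Q = True ∧ True = True
((U → T) ∧ Q) → U = True → False = False
(((U → T) ∧ Q) → U) ⊕ T = False ⊕ False = False
(Q ∨ T) ∨ ((((U → T) ∧ Q) → U) ⊕ T) = True ∨ False = True
U → Q = False → True = True
((Q ∨ T) ∨ ((((U → T) ∧ Q) → U) ⊕ T)) ⊕ (U → Q) = True ⊕ True = False
U → Q = False → True = True
U ∨ (U → Q) = False ∨ True = True
¬(U ∨ (U → Q)) = ¬True = False
T → ¬(U ∨ (U → Q)) = False → False = True
Q ⊕ U = True ⊕ False = True
(Q ⊕ U) → T = True → False = False
((Q ⊕ U) → T) → Q = False → True = True
(((Q ⊕ U) → T) → Q) ↔ U = True ↔ False = False
(T → ¬(U ∨ (U → Q))) → ((((Q ⊕ U) → T) → Q) ↔ U) = True → False = False
¬((T → ¬(U ∨ (U → Q))) → ((((Q ⊕ U) → T) → Q) ↔ U)) = ¬False = True
(((Q ∨ T) ∨ ((((U → T) ∧ Q) → U) ⊕ T)) ⊕ (U → Q)) ↔ ¬((T → ¬(U ∨ (U → Q))) → ((((Q ⊕ U) → T) → Q) ↔ U)) = False ↔ True = False

False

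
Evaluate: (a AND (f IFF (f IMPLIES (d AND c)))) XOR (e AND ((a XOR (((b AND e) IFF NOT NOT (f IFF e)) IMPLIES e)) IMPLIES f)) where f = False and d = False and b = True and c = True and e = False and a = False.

d AND c = False AND True = False
f IMPLIES (d AND c) = False IMPLIES False = True
f IFF (f IMPLIES (d AND c)) = False IFF True = False
a AND (f IFF (f IMPLIES (d AND c))) = False AND False = False
b AND e = True AND False = False
f IFF e = False IFF False = True
NOT (f IFF e) = NOT True = False
NOT NOT (f IFF e) = NOT False = True
(b AND e) IFF NOT NOT (f IFF e) = False IFF True = False
((b AND e) IFF NOT NOT (f IFF e)) IMPLIES e = False IMPLIES False = True
a XOR (((b AND e) IFF NOT NOT (f IFF e)) IMPLIES e) = False XOR True = True
(a XOR (((b AND e) IFF NOT NOT (f IFF e)) IMPLIES e)) IMPLIES f = True IMPLIES False = False
e AND ((a XOR (((b AND e) IFF NOT NOT (f IFF e)) IMPLIES e)) IMPLIES f) = False AND False = False
(a AND (f IFF (f IMPLIES (d AND c)))) XOR (e AND ((a XOR (((b AND e) IFF NOT NOT (f IFF e)) IMPLIES e)) IMPLIES f)) = False XOR False = False

False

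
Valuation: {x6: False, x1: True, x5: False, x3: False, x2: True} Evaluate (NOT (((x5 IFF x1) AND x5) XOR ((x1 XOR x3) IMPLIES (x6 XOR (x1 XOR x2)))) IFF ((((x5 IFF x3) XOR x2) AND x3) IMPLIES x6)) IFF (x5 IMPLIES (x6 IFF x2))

Substituting x6=False, x1=True, x5=False, x3=False, x2=True:
x5 IFF x1 = False IFF True = False
(x5 IFF x1) AND x5 = False AND False = False
x1 XOR x3 = True XOR False = True
x1 XOR x2 = True XOR True = False
x6 XOR (x1 XOR x2) = False XOR False = False
(x1 XOR x3) IMPLIES (x6 XOR (x1 XOR x2)) = True IMPLIES False = False
((x5 IFF x1) AND x5) XOR ((x1 XOR x3) IMPLIES (x6 XOR (x1 XOR x2))) = False XOR False = False
NOT (((x5 IFF x1) AND x5) XOR ((x1 XOR x3) IMPLIES (x6 XOR (x1 XOR x2)))) = NOT False = True
x5 IFF x3 = False IFF False = True
(x5 IFF x3) XOR x2 = True XOR True = False
((x5 IFF x3) XOR x2) AND x3 = False AND False = False
(((x5 IFF x3) XOR x2) AND x3) IMPLIES x6 = False IMPLIES False = True
NOT (((x5 IFF x1) AND x5) XOR ((x1 XOR x3) IMPLIES (x6 XOR (x1 XOR x2)))) IFF ((((x5 IFF x3) XOR x2) AND x3) IMPLIES x6) = True IFF True = True
x6 IFF x2 = False IFF True = False
x5 IMPLIES (x6 IFF x2) = False IMPLIES False = True
(NOT (((x5 IFF x1) AND x5) XOR ((x1 XOR x3) IMPLIES (x6 XOR (x1 XOR x2)))) IFF ((((x5 IFF x3) XOR x2) AND x3) IMPLIES x6)) IFF (x5 IMPLIES (x6 IFF x2)) = True IFF True = True

True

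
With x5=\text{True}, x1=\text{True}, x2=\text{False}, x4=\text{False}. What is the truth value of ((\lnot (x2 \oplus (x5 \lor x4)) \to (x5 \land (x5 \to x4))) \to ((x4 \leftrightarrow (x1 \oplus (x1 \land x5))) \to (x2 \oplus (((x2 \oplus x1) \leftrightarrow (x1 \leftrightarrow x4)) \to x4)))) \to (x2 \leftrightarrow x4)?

\text{True}

Substituting x5=\text{True}, x1=\text{True}, x2=\text{False}, x4=\text{False}:
x5 \lor x4 = \text{True} \lor \text{False} = \text{True}
x2 \oplus (x5 \lor x4) = \text{False} \oplus \text{True} = \text{True}
\lnot (x2 \oplus (x5 \lor x4)) = \lnot \text{True} = \text{False}
x5 \to x4 = \text{True} \to \text{False} = \text{False}
x5 \land (x5 \to x4) = \text{True} \land \text{False} = \text{False}
\lnot (x2 \oplus (x5 \lor x4)) \to (x5 \land (x5 \to x4)) = \text{False} \to \text{False} = \text{True}
x1 \land x5 = \text{True} \land \text{True} = \text{True}
x1 \oplus (x1 \land x5) = \text{True} \oplus \text{True} = \text{False}
x4 \leftrightarrow (x1 \oplus (x1 \land x5)) = \text{False} \leftrightarrow \text{False} = \text{True}
x2 \oplus x1 = \text{False} \oplus \text{True} = \text{True}
x1 \leftrightarrow x4 = \text{True} \leftrightarrow \text{False} = \text{False}
(x2 \oplus x1) \leftrightarrow (x1 \leftrightarrow x4) = \text{True} \leftrightarrow \text{False} = \text{False}
((x2 \oplus x1) \leftrightarrow (x1 \leftrightarrow x4)) \to x4 = \text{False} \to \text{False} = \text{True}
x2 \oplus (((x2 \oplus x1) \leftrightarrow (x1 \leftrightarrow x4)) \to x4) = \text{False} \oplus \text{True} = \text{True}
(x4 \leftrightarrow (x1 \oplus (x1 \land x5))) \to (x2 \oplus (((x2 \oplus x1) \leftrightarrow (x1 \leftrightarrow x4)) \to x4)) = \text{True} \to \text{True} = \text{True}
(\lnot (x2 \oplus (x5 \lor x4)) \to (x5 \land (x5 \to x4))) \to ((x4 \leftrightarrow (x1 \oplus (x1 \land x5))) \to (x2 \oplus (((x2 \oplus x1) \leftrightarrow (x1 \leftrightarrow x4)) \to x4))) = \text{True} \to \text{True} = \text{True}
x2 \leftrightarrow x4 = \text{False} \leftrightarrow \text{False} = \text{True}
((\lnot (x2 \oplus (x5 \lor x4)) \to (x5 \land (x5 \to x4))) \to ((x4 \leftrightarrow (x1 \oplus (x1 \land x5))) \to (x2 \oplus (((x2 \oplus x1) \leftrightarrow (x1 \leftrightarrow x4)) \to x4)))) \to (x2 \leftrightarrow x4) = \text{True} \to \text{True} = \text{True}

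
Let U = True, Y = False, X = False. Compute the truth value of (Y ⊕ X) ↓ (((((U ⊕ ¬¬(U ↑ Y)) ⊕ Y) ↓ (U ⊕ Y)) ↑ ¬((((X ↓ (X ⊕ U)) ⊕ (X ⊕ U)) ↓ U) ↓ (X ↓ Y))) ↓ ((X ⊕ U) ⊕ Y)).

Substituting U=True, Y=False, X=False:
Y ⊕ X = False ⊕ False = False
U ↑ Y = True ↑ False = True
¬(U ↑ Y) = ¬True = False
¬¬(U ↑ Y) = ¬False = True
U ⊕ ¬¬(U ↑ Y) = True ⊕ True = False
(U ⊕ ¬¬(U ↑ Y)) ⊕ Y = False ⊕ False = False
U ⊕ Y = True ⊕ False = True
((U ⊕ ¬¬(U ↑ Y)) ⊕ Y) ↓ (U ⊕ Y) = False ↓ True = False
X ⊕ U = False ⊕ True = True
X ↓ (X ⊕ U) = False ↓ True = False
X ⊕ U = False ⊕ True = True
(X ↓ (X ⊕ U)) ⊕ (X ⊕ U) = False ⊕ True = True
((X ↓ (X ⊕ U)) ⊕ (X ⊕ U)) ↓ U = True ↓ True = False
X ↓ Y = False ↓ False = True
(((X ↓ (X ⊕ U)) ⊕ (X ⊕ U)) ↓ U) ↓ (X ↓ Y) = False ↓ True = False
¬((((X ↓ (X ⊕ U)) ⊕ (X ⊕ U)) ↓ U) ↓ (X ↓ Y)) = ¬False = True
(((U ⊕ ¬¬(U ↑ Y)) ⊕ Y) ↓ (U ⊕ Y)) ↑ ¬((((X ↓ (X ⊕ U)) ⊕ (X ⊕ U)) ↓ U) ↓ (X ↓ Y)) = False ↑ True = True
X ⊕ U = False ⊕ True = True
(X ⊕ U) ⊕ Y = True ⊕ False = True
((((U ⊕ ¬¬(U ↑ Y)) ⊕ Y) ↓ (U ⊕ Y)) ↑ ¬((((X ↓ (X ⊕ U)) ⊕ (X ⊕ U)) ↓ U) ↓ (X ↓ Y))) ↓ ((X ⊕ U) ⊕ Y) = True ↓ True = False
(Y ⊕ X) ↓ (((((U ⊕ ¬¬(U ↑ Y)) ⊕ Y) ↓ (U ⊕ Y)) ↑ ¬((((X ↓ (X ⊕ U)) ⊕ (X ⊕ U)) ↓ U) ↓ (X ↓ Y))) ↓ ((X ⊕ U) ⊕ Y)) = False ↓ False = True

True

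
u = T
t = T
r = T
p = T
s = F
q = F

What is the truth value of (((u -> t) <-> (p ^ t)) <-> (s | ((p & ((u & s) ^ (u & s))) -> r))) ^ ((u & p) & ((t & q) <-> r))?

u -> t = T -> T = T
p ^ t = T ^ T = F
(u -> t) <-> (p ^ t) = T <-> F = F
u & s = T & F = F
u & s = T & F = F
(u & s) ^ (u & s) = F ^ F = F
p & ((u & s) ^ (u & s)) = T & F = F
(p & ((u & s) ^ (u & s))) -> r = F -> T = T
s | ((p & ((u & s) ^ (u & s))) -> r) = F | T = T
((u -> t) <-> (p ^ t)) <-> (s | ((p & ((u & s) ^ (u & s))) -> r)) = F <-> T = F
u & p = T & T = T
t & q = T & F = F
(t & q) <-> r = F <-> T = F
(u & p) & ((t & q) <-> r) = T & F = F
(((u -> t) <-> (p ^ t)) <-> (s | ((p & ((u & s) ^ (u & s))) -> r))) ^ ((u & p) & ((t & q) <-> r)) = F ^ F = F

F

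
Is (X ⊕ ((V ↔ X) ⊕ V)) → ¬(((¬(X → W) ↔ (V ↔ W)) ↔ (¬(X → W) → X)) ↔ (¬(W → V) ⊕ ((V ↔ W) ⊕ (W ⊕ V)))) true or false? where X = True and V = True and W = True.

Substituting X=True, V=True, W=True:
V ↔ X = True ↔ True = True
(V ↔ X) ⊕ V = True ⊕ True = False
X ⊕ ((V ↔ X) ⊕ V) = True ⊕ False = True
X → W = True → True = True
¬(X → W) = ¬True = False
V ↔ W = True ↔ True = True
¬(X → W) ↔ (V ↔ W) = False ↔ True = False
X → W = True → True = True
¬(X → W) = ¬True = False
¬(X → W) → X = False → True = True
(¬(X → W) ↔ (V ↔ W)) ↔ (¬(X → W) → X) = False ↔ True = False
W → V = True → True = True
¬(W → V) = ¬True = False
V ↔ W = True ↔ True = True
W ⊕ V = True ⊕ True = False
(V ↔ W) ⊕ (W ⊕ V) = True ⊕ False = True
¬(W → V) ⊕ ((V ↔ W) ⊕ (W ⊕ V)) = False ⊕ True = True
((¬(X → W) ↔ (V ↔ W)) ↔ (¬(X → W) → X)) ↔ (¬(W → V) ⊕ ((V ↔ W) ⊕ (W ⊕ V))) = False ↔ True = False
¬(((¬(X → W) ↔ (V ↔ W)) ↔ (¬(X → W) → X)) ↔ (¬(W → V) ⊕ ((V ↔ W) ⊕ (W ⊕ V)))) = ¬False = True
(X ⊕ ((V ↔ X) ⊕ V)) → ¬(((¬(X → W) ↔ (V ↔ W)) ↔ (¬(X → W) → X)) ↔ (¬(W → V) ⊕ ((V ↔ W) ⊕ (W ⊕ V)))) = True → True = True

True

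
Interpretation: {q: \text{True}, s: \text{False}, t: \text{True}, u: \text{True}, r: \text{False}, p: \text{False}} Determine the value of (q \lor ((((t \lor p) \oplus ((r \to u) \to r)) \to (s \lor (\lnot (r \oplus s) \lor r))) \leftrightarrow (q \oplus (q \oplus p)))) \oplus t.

\text{False}

t \lor p = \text{True} \lor \text{False} = \text{True}
r \to u = \text{False} \to \text{True} = \text{True}
(r \to u) \to r = \text{True} \to \text{False} = \text{False}
(t \lor p) \oplus ((r \to u) \to r) = \text{True} \oplus \text{False} = \text{True}
r \oplus s = \text{False} \oplus \text{False} = \text{False}
\lnot (r \oplus s) = \lnot \text{False} = \text{True}
\lnot (r \oplus s) \lor r = \text{True} \lor \text{False} = \text{True}
s \lor (\lnot (r \oplus s) \lor r) = \text{False} \lor \text{True} = \text{True}
((t \lor p) \oplus ((r \to u) \to r)) \to (s \lor (\lnot (r \oplus s) \lor r)) = \text{True} \to \text{True} = \text{True}
q \oplus p = \text{True} \oplus \text{False} = \text{True}
q \oplus (q \oplus p) = \text{True} \oplus \text{True} = \text{False}
(((t \lor p) \oplus ((r \to u) \to r)) \to (s \lor (\lnot (r \oplus s) \lor r))) \leftrightarrow (q \oplus (q \oplus p)) = \text{True} \leftrightarrow \text{False} = \text{False}
q \lor ((((t \lor p) \oplus ((r \to u) \to r)) \to (s \lor (\lnot (r \oplus s) \lor r))) \leftrightarrow (q \oplus (q \oplus p))) = \text{True} \lor \text{False} = \text{True}
(q \lor ((((t \lor p) \oplus ((r \to u) \to r)) \to (s \lor (\lnot (r \oplus s) \lor r))) \leftrightarrow (q \oplus (q \oplus p)))) \oplus t = \text{True} \oplus \text{True} = \text{False}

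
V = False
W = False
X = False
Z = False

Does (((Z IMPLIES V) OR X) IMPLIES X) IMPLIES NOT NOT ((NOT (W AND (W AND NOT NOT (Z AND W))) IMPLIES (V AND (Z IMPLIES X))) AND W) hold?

True

Z IMPLIES V = False IMPLIES False = True
(Z IMPLIES V) OR X = True OR False = True
((Z IMPLIES V) OR X) IMPLIES X = True IMPLIES False = False
Z AND W = False AND False = False
NOT (Z AND W) = NOT False = True
NOT NOT (Z AND W) = NOT True = False
W AND NOT NOT (Z AND W) = False AND False = False
W AND (W AND NOT NOT (Z AND W)) = False AND False = False
NOT (W AND (W AND NOT NOT (Z AND W))) = NOT False = True
Z IMPLIES X = False IMPLIES False = True
V AND (Z IMPLIES X) = False AND True = False
NOT (W AND (W AND NOT NOT (Z AND W))) IMPLIES (V AND (Z IMPLIES X)) = True IMPLIES False = False
(NOT (W AND (W AND NOT NOT (Z AND W))) IMPLIES (V AND (Z IMPLIES X))) AND W = False AND False = False
NOT ((NOT (W AND (W AND NOT NOT (Z AND W))) IMPLIES (V AND (Z IMPLIES X))) AND W) = NOT False = True
NOT NOT ((NOT (W AND (W AND NOT NOT (Z AND W))) IMPLIES (V AND (Z IMPLIES X))) AND W) = NOT True = False
(((Z IMPLIES V) OR X) IMPLIES X) IMPLIES NOT NOT ((NOT (W AND (W AND NOT NOT (Z AND W))) IMPLIES (V AND (Z IMPLIES X))) AND W) = False IMPLIES False = True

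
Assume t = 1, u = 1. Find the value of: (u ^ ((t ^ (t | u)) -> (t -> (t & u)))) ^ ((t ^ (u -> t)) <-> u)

Substituting t=1, u=1:
t | u = 1 | 1 = 1
t ^ (t | u) = 1 ^ 1 = 0
t & u = 1 & 1 = 1
t -> (t & u) = 1 -> 1 = 1
(t ^ (t | u)) -> (t -> (t & u)) = 0 -> 1 = 1
u ^ ((t ^ (t | u)) -> (t -> (t & u))) = 1 ^ 1 = 0
u -> t = 1 -> 1 = 1
t ^ (u -> t) = 1 ^ 1 = 0
(t ^ (u -> t)) <-> u = 0 <-> 1 = 0
(u ^ ((t ^ (t | u)) -> (t -> (t & u)))) ^ ((t ^ (u -> t)) <-> u) = 0 ^ 0 = 0

0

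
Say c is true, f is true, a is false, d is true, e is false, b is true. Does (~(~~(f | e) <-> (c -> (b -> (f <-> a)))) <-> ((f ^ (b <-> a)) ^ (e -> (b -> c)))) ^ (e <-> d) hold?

f | e = True | False = True
~(f | e) = ~True = False
~~(f | e) = ~False = True
f <-> a = True <-> False = False
b -> (f <-> a) = True -> False = False
c -> (b -> (f <-> a)) = True -> False = False
~~(f | e) <-> (c -> (b -> (f <-> a))) = True <-> False = False
~(~~(f | e) <-> (c -> (b -> (f <-> a)))) = ~False = True
b <-> a = True <-> False = False
f ^ (b <-> a) = True ^ False = True
b -> c = True -> True = True
e -> (b -> c) = False -> True = True
(f ^ (b <-> a)) ^ (e -> (b -> c)) = True ^ True = False
~(~~(f | e) <-> (c -> (b -> (f <-> a)))) <-> ((f ^ (b <-> a)) ^ (e -> (b -> c))) = True <-> False = False
e <-> d = False <-> True = False
(~(~~(f | e) <-> (c -> (b -> (f <-> a)))) <-> ((f ^ (b <-> a)) ^ (e -> (b -> c)))) ^ (e <-> d) = False ^ False = False

False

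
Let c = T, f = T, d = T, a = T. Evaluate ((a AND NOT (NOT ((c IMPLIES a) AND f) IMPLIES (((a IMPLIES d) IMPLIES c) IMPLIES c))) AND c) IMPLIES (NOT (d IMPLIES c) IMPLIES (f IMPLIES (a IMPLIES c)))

T

c IMPLIES a = T IMPLIES T = T
(c IMPLIES a) AND f = T AND T = T
NOT ((c IMPLIES a) AND f) = NOT T = F
a IMPLIES d = T IMPLIES T = T
(a IMPLIES d) IMPLIES c = T IMPLIES T = T
((a IMPLIES d) IMPLIES c) IMPLIES c = T IMPLIES T = T
NOT ((c IMPLIES a) AND f) IMPLIES (((a IMPLIES d) IMPLIES c) IMPLIES c) = F IMPLIES T = T
NOT (NOT ((c IMPLIES a) AND f) IMPLIES (((a IMPLIES d) IMPLIES c) IMPLIES c)) = NOT T = F
a AND NOT (NOT ((c IMPLIES a) AND f) IMPLIES (((a IMPLIES d) IMPLIES c) IMPLIES c)) = T AND F = F
(a AND NOT (NOT ((c IMPLIES a) AND f) IMPLIES (((a IMPLIES d) IMPLIES c) IMPLIES c))) AND c = F AND T = F
d IMPLIES c = T IMPLIES T = T
NOT (d IMPLIES c) = NOT T = F
a IMPLIES c = T IMPLIES T = T
f IMPLIES (a IMPLIES c) = T IMPLIES T = T
NOT (d IMPLIES c) IMPLIES (f IMPLIES (a IMPLIES c)) = F IMPLIES T = T
((a AND NOT (NOT ((c IMPLIES a) AND f) IMPLIES (((a IMPLIES d) IMPLIES c) IMPLIES c))) AND c) IMPLIES (NOT (d IMPLIES c) IMPLIES (f IMPLIES (a IMPLIES c))) = F IMPLIES T = T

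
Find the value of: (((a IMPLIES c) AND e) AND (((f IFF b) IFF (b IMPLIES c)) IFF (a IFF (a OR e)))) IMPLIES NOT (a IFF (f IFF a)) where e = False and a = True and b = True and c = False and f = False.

a IMPLIES c = True IMPLIES False = False
(a IMPLIES c) AND e = False AND False = False
f IFF b = False IFF True = False
b IMPLIES c = True IMPLIES False = False
(f IFF b) IFF (b IMPLIES c) = False IFF False = True
a OR e = True OR False = True
a IFF (a OR e) = True IFF True = True
((f IFF b) IFF (b IMPLIES c)) IFF (a IFF (a OR e)) = True IFF True = True
((a IMPLIES c) AND e) AND (((f IFF b) IFF (b IMPLIES c)) IFF (a IFF (a OR e))) = False AND True = False
f IFF a = False IFF True = False
a IFF (f IFF a) = True IFF False = False
NOT (a IFF (f IFF a)) = NOT False = True
(((a IMPLIES c) AND e) AND (((f IFF b) IFF (b IMPLIES c)) IFF (a IFF (a OR e)))) IMPLIES NOT (a IFF (f IFF a)) = False IMPLIES True = True

True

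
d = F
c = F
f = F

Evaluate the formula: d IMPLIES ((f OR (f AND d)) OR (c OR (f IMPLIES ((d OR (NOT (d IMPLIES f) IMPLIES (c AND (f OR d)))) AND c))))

f AND d = F AND F = F
f OR (f AND d) = F OR F = F
d IMPLIES f = F IMPLIES F = T
NOT (d IMPLIES f) = NOT T = F
f OR d = F OR F = F
c AND (f OR d) = F AND F = F
NOT (d IMPLIES f) IMPLIES (c AND (f OR d)) = F IMPLIES F = T
d OR (NOT (d IMPLIES f) IMPLIES (c AND (f OR d))) = F OR T = T
(d OR (NOT (d IMPLIES f) IMPLIES (c AND (f OR d)))) AND c = T AND F = F
f IMPLIES ((d OR (NOT (d IMPLIES f) IMPLIES (c AND (f OR d)))) AND c) = F IMPLIES F = T
c OR (f IMPLIES ((d OR (NOT (d IMPLIES f) IMPLIES (c AND (f OR d)))) AND c)) = F OR T = T
(f OR (f AND d)) OR (c OR (f IMPLIES ((d OR (NOT (d IMPLIES f) IMPLIES (c AND (f OR d)))) AND c))) = F OR T = T
d IMPLIES ((f OR (f AND d)) OR (c OR (f IMPLIES ((d OR (NOT (d IMPLIES f) IMPLIES (c AND (f OR d)))) AND c)))) = F IMPLIES T = T

T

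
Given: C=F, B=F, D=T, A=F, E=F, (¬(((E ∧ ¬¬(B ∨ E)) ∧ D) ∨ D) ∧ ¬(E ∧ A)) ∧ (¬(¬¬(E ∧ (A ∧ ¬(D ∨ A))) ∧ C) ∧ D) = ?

F

Substituting C=F, B=F, D=T, A=F, E=F:
B ∨ E = F ∨ F = F
¬(B ∨ E) = ¬F = T
¬¬(B ∨ E) = ¬T = F
E ∧ ¬¬(B ∨ E) = F ∧ F = F
(E ∧ ¬¬(B ∨ E)) ∧ D = F ∧ T = F
((E ∧ ¬¬(B ∨ E)) ∧ D) ∨ D = F ∨ T = T
¬(((E ∧ ¬¬(B ∨ E)) ∧ D) ∨ D) = ¬T = F
E ∧ A = F ∧ F = F
¬(E ∧ A) = ¬F = T
¬(((E ∧ ¬¬(B ∨ E)) ∧ D) ∨ D) ∧ ¬(E ∧ A) = F ∧ T = F
D ∨ A = T ∨ F = T
¬(D ∨ A) = ¬T = F
A ∧ ¬(D ∨ A) = F ∧ F = F
E ∧ (A ∧ ¬(D ∨ A)) = F ∧ F = F
¬(E ∧ (A ∧ ¬(D ∨ A))) = ¬F = T
¬¬(E ∧ (A ∧ ¬(D ∨ A))) = ¬T = F
¬¬(E ∧ (A ∧ ¬(D ∨ A))) ∧ C = F ∧ F = F
¬(¬¬(E ∧ (A ∧ ¬(D ∨ A))) ∧ C) = ¬F = T
¬(¬¬(E ∧ (A ∧ ¬(D ∨ A))) ∧ C) ∧ D = T ∧ T = T
(¬(((E ∧ ¬¬(B ∨ E)) ∧ D) ∨ D) ∧ ¬(E ∧ A)) ∧ (¬(¬¬(E ∧ (A ∧ ¬(D ∨ A))) ∧ C) ∧ D) = F ∧ T = F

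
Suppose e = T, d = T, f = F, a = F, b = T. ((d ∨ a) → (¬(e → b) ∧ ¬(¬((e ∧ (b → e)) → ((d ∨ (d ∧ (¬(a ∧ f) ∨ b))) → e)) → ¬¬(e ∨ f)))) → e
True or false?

T

d ∨ a = T ∨ F = T
e → b = T → T = T
¬(e → b) = ¬T = F
b → e = T → T = T
e ∧ (b → e) = T ∧ T = T
a ∧ f = F ∧ F = F
¬(a ∧ f) = ¬F = T
¬(a ∧ f) ∨ b = T ∨ T = T
d ∧ (¬(a ∧ f) ∨ b) = T ∧ T = T
d ∨ (d ∧ (¬(a ∧ f) ∨ b)) = T ∨ T = T
(d ∨ (d ∧ (¬(a ∧ f) ∨ b))) → e = T → T = T
(e ∧ (b → e)) → ((d ∨ (d ∧ (¬(a ∧ f) ∨ b))) → e) = T → T = T
¬((e ∧ (b → e)) → ((d ∨ (d ∧ (¬(a ∧ f) ∨ b))) → e)) = ¬T = F
e ∨ f = T ∨ F = T
¬(e ∨ f) = ¬T = F
¬¬(e ∨ f) = ¬F = T
¬((e ∧ (b → e)) → ((d ∨ (d ∧ (¬(a ∧ f) ∨ b))) → e)) → ¬¬(e ∨ f) = F → T = T
¬(¬((e ∧ (b → e)) → ((d ∨ (d ∧ (¬(a ∧ f) ∨ b))) → e)) → ¬¬(e ∨ f)) = ¬T = F
¬(e → b) ∧ ¬(¬((e ∧ (b → e)) → ((d ∨ (d ∧ (¬(a ∧ f) ∨ b))) → e)) → ¬¬(e ∨ f)) = F ∧ F = F
(d ∨ a) → (¬(e → b) ∧ ¬(¬((e ∧ (b → e)) → ((d ∨ (d ∧ (¬(a ∧ f) ∨ b))) → e)) → ¬¬(e ∨ f))) = T → F = F
((d ∨ a) → (¬(e → b) ∧ ¬(¬((e ∧ (b → e)) → ((d ∨ (d ∧ (¬(a ∧ f) ∨ b))) → e)) → ¬¬(e ∨ f)))) → e = F → T = T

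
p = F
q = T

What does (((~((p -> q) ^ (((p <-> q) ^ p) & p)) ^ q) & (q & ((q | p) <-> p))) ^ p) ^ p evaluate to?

F

Substituting p=F, q=T:
p -> q = F -> T = T
p <-> q = F <-> T = F
(p <-> q) ^ p = F ^ F = F
((p <-> q) ^ p) & p = F & F = F
(p -> q) ^ (((p <-> q) ^ p) & p) = T ^ F = T
~((p -> q) ^ (((p <-> q) ^ p) & p)) = ~T = F
~((p -> q) ^ (((p <-> q) ^ p) & p)) ^ q = F ^ T = T
q | p = T | F = T
(q | p) <-> p = T <-> F = F
q & ((q | p) <-> p) = T & F = F
(~((p -> q) ^ (((p <-> q) ^ p) & p)) ^ q) & (q & ((q | p) <-> p)) = T & F = F
((~((p -> q) ^ (((p <-> q) ^ p) & p)) ^ q) & (q & ((q | p) <-> p))) ^ p = F ^ F = F
(((~((p -> q) ^ (((p <-> q) ^ p) & p)) ^ q) & (q & ((q | p) <-> p))) ^ p) ^ p = F ^ F = F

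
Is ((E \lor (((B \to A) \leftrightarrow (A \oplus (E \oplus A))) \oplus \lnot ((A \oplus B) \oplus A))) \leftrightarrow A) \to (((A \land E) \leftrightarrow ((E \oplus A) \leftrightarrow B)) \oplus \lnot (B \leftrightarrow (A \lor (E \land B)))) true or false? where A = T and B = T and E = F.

T

B \to A = T \to T = T
E \oplus A = F \oplus T = T
A \oplus (E \oplus A) = T \oplus T = F
(B \to A) \leftrightarrow (A \oplus (E \oplus A)) = T \leftrightarrow F = F
A \oplus B = T \oplus T = F
(A \oplus B) \oplus A = F \oplus T = T
\lnot ((A \oplus B) \oplus A) = \lnot T = F
((B \to A) \leftrightarrow (A \oplus (E \oplus A))) \oplus \lnot ((A \oplus B) \oplus A) = F \oplus F = F
E \lor (((B \to A) \leftrightarrow (A \oplus (E \oplus A))) \oplus \lnot ((A \oplus B) \oplus A)) = F \lor F = F
(E \lor (((B \to A) \leftrightarrow (A \oplus (E \oplus A))) \oplus \lnot ((A \oplus B) \oplus A))) \leftrightarrow A = F \leftrightarrow T = F
A \land E = T \land F = F
E \oplus A = F \oplus T = T
(E \oplus A) \leftrightarrow B = T \leftrightarrow T = T
(A \land E) \leftrightarrow ((E \oplus A) \leftrightarrow B) = F \leftrightarrow T = F
E \land B = F \land T = F
A \lor (E \land B) = T \lor F = T
B \leftrightarrow (A \lor (E \land B)) = T \leftrightarrow T = T
\lnot (B \leftrightarrow (A \lor (E \land B))) = \lnot T = F
((A \land E) \leftrightarrow ((E \oplus A) \leftrightarrow B)) \oplus \lnot (B \leftrightarrow (A \lor (E \land B))) = F \oplus F = F
((E \lor (((B \to A) \leftrightarrow (A \oplus (E \oplus A))) \oplus \lnot ((A \oplus B) \oplus A))) \leftrightarrow A) \to (((A \land E) \leftrightarrow ((E \oplus A) \leftrightarrow B)) \oplus \lnot (B \leftrightarrow (A \lor (E \land B)))) = F \to F = T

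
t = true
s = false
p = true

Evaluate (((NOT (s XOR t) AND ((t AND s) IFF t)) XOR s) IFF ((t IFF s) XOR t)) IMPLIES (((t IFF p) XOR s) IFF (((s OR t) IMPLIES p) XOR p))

s XOR t = false XOR true = true
NOT (s XOR t) = NOT true = false
t AND s = true AND false = false
(t AND s) IFF t = false IFF true = false
NOT (s XOR t) AND ((t AND s) IFF t) = false AND false = false
(NOT (s XOR t) AND ((t AND s) IFF t)) XOR s = false XOR false = false
t IFF s = true IFF false = false
(t IFF s) XOR t = false XOR true = true
((NOT (s XOR t) AND ((t AND s) IFF t)) XOR s) IFF ((t IFF s) XOR t) = false IFF true = false
t IFF p = true IFF true = true
(t IFF p) XOR s = true XOR false = true
s OR t = false OR true = true
(s OR t) IMPLIES p = true IMPLIES true = true
((s OR t) IMPLIES p) XOR p = true XOR true = false
((t IFF p) XOR s) IFF (((s OR t) IMPLIES p) XOR p) = true IFF false = false
(((NOT (s XOR t) AND ((t AND s) IFF t)) XOR s) IFF ((t IFF s) XOR t)) IMPLIES (((t IFF p) XOR s) IFF (((s OR t) IMPLIES p) XOR p)) = false IMPLIES false = true

true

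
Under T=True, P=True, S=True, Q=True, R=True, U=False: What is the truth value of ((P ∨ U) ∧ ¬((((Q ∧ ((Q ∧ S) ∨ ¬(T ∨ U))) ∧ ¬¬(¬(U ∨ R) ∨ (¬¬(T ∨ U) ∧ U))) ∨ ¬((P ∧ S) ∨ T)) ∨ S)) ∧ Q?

False

Substituting T=True, P=True, S=True, Q=True, R=True, U=False:
P ∨ U = True ∨ False = True
Q ∧ S = True ∧ True = True
T ∨ U = True ∨ False = True
¬(T ∨ U) = ¬True = False
(Q ∧ S) ∨ ¬(T ∨ U) = True ∨ False = True
Q ∧ ((Q ∧ S) ∨ ¬(T ∨ U)) = True ∧ True = True
U ∨ R = False ∨ True = True
¬(U ∨ R) = ¬True = False
T ∨ U = True ∨ False = True
¬(T ∨ U) = ¬True = False
¬¬(T ∨ U) = ¬False = True
¬¬(T ∨ U) ∧ U = True ∧ False = False
¬(U ∨ R) ∨ (¬¬(T ∨ U) ∧ U) = False ∨ False = False
¬(¬(U ∨ R) ∨ (¬¬(T ∨ U) ∧ U)) = ¬False = True
¬¬(¬(U ∨ R) ∨ (¬¬(T ∨ U) ∧ U)) = ¬True = False
(Q ∧ ((Q ∧ S) ∨ ¬(T ∨ U))) ∧ ¬¬(¬(U ∨ R) ∨ (¬¬(T ∨ U) ∧ U)) = True ∧ False = False
P ∧ S = True ∧ True = True
(P ∧ S) ∨ T = True ∨ True = True
¬((P ∧ S) ∨ T) = ¬True = False
((Q ∧ ((Q ∧ S) ∨ ¬(T ∨ U))) ∧ ¬¬(¬(U ∨ R) ∨ (¬¬(T ∨ U) ∧ U))) ∨ ¬((P ∧ S) ∨ T) = False ∨ False = False
(((Q ∧ ((Q ∧ S) ∨ ¬(T ∨ U))) ∧ ¬¬(¬(U ∨ R) ∨ (¬¬(T ∨ U) ∧ U))) ∨ ¬((P ∧ S) ∨ T)) ∨ S = False ∨ True = True
¬((((Q ∧ ((Q ∧ S) ∨ ¬(T ∨ U))) ∧ ¬¬(¬(U ∨ R) ∨ (¬¬(T ∨ U) ∧ U))) ∨ ¬((P ∧ S) ∨ T)) ∨ S) = ¬True = False
(P ∨ U) ∧ ¬((((Q ∧ ((Q ∧ S) ∨ ¬(T ∨ U))) ∧ ¬¬(¬(U ∨ R) ∨ (¬¬(T ∨ U) ∧ U))) ∨ ¬((P ∧ S) ∨ T)) ∨ S) = True ∧ False = False
((P ∨ U) ∧ ¬((((Q ∧ ((Q ∧ S) ∨ ¬(T ∨ U))) ∧ ¬¬(¬(U ∨ R) ∨ (¬¬(T ∨ U) ∧ U))) ∨ ¬((P ∧ S) ∨ T)) ∨ S)) ∧ Q = False ∧ True = False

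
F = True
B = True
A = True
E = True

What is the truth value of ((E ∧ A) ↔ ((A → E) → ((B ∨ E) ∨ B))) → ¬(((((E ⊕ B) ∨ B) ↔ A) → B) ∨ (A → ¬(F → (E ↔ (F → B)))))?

E ∧ A = True ∧ True = True
A → E = True → True = True
B ∨ E = True ∨ True = True
(B ∨ E) ∨ B = True ∨ True = True
(A → E) → ((B ∨ E) ∨ B) = True → True = True
(E ∧ A) ↔ ((A → E) → ((B ∨ E) ∨ B)) = True ↔ True = True
E ⊕ B = True ⊕ True = False
(E ⊕ B) ∨ B = False ∨ True = True
((E ⊕ B) ∨ B) ↔ A = True ↔ True = True
(((E ⊕ B) ∨ B) ↔ A) → B = True → True = True
F → B = True → True = True
E ↔ (F → B) = True ↔ True = True
F → (E ↔ (F → B)) = True → True = True
¬(F → (E ↔ (F → B))) = ¬True = False
A → ¬(F → (E ↔ (F → B))) = True → False = False
((((E ⊕ B) ∨ B) ↔ A) → B) ∨ (A → ¬(F → (E ↔ (F → B)))) = True ∨ False = True
¬(((((E ⊕ B) ∨ B) ↔ A) → B) ∨ (A → ¬(F → (E ↔ (F → B))))) = ¬True = False
((E ∧ A) ↔ ((A → E) → ((B ∨ E) ∨ B))) → ¬(((((E ⊕ B) ∨ B) ↔ A) → B) ∨ (A → ¬(F → (E ↔ (F → B))))) = True → False = False

False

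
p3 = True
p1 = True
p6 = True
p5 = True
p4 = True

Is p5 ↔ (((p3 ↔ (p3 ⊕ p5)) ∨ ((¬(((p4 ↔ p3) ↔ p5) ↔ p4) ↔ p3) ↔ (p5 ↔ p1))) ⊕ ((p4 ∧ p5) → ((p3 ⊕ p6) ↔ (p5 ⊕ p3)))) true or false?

p3 ⊕ p5 = True ⊕ True = False
p3 ↔ (p3 ⊕ p5) = True ↔ False = False
p4 ↔ p3 = True ↔ True = True
(p4 ↔ p3) ↔ p5 = True ↔ True = True
((p4 ↔ p3) ↔ p5) ↔ p4 = True ↔ True = True
¬(((p4 ↔ p3) ↔ p5) ↔ p4) = ¬True = False
¬(((p4 ↔ p3) ↔ p5) ↔ p4) ↔ p3 = False ↔ True = False
p5 ↔ p1 = True ↔ True = True
(¬(((p4 ↔ p3) ↔ p5) ↔ p4) ↔ p3) ↔ (p5 ↔ p1) = False ↔ True = False
(p3 ↔ (p3 ⊕ p5)) ∨ ((¬(((p4 ↔ p3) ↔ p5) ↔ p4) ↔ p3) ↔ (p5 ↔ p1)) = False ∨ False = False
p4 ∧ p5 = True ∧ True = True
p3 ⊕ p6 = True ⊕ True = False
p5 ⊕ p3 = True ⊕ True = False
(p3 ⊕ p6) ↔ (p5 ⊕ p3) = False ↔ False = True
(p4 ∧ p5) → ((p3 ⊕ p6) ↔ (p5 ⊕ p3)) = True → True = True
((p3 ↔ (p3 ⊕ p5)) ∨ ((¬(((p4 ↔ p3) ↔ p5) ↔ p4) ↔ p3) ↔ (p5 ↔ p1))) ⊕ ((p4 ∧ p5) → ((p3 ⊕ p6) ↔ (p5 ⊕ p3))) = False ⊕ True = True
p5 ↔ (((p3 ↔ (p3 ⊕ p5)) ∨ ((¬(((p4 ↔ p3) ↔ p5) ↔ p4) ↔ p3) ↔ (p5 ↔ p1))) ⊕ ((p4 ∧ p5) → ((p3 ⊕ p6) ↔ (p5 ⊕ p3)))) = True ↔ True = True

True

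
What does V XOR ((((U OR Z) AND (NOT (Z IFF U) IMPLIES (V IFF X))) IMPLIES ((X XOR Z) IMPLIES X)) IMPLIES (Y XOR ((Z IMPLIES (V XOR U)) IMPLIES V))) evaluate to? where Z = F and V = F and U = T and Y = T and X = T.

T

U OR Z = T OR F = T
Z IFF U = F IFF T = F
NOT (Z IFF U) = NOT F = T
V IFF X = F IFF T = F
NOT (Z IFF U) IMPLIES (V IFF X) = T IMPLIES F = F
(U OR Z) AND (NOT (Z IFF U) IMPLIES (V IFF X)) = T AND F = F
X XOR Z = T XOR F = T
(X XOR Z) IMPLIES X = T IMPLIES T = T
((U OR Z) AND (NOT (Z IFF U) IMPLIES (V IFF X))) IMPLIES ((X XOR Z) IMPLIES X) = F IMPLIES T = T
V XOR U = F XOR T = T
Z IMPLIES (V XOR U) = F IMPLIES T = T
(Z IMPLIES (V XOR U)) IMPLIES V = T IMPLIES F = F
Y XOR ((Z IMPLIES (V XOR U)) IMPLIES V) = T XOR F = T
(((U OR Z) AND (NOT (Z IFF U) IMPLIES (V IFF X))) IMPLIES ((X XOR Z) IMPLIES X)) IMPLIES (Y XOR ((Z IMPLIES (V XOR U)) IMPLIES V)) = T IMPLIES T = T
V XOR ((((U OR Z) AND (NOT (Z IFF U) IMPLIES (V IFF X))) IMPLIES ((X XOR Z) IMPLIES X)) IMPLIES (Y XOR ((Z IMPLIES (V XOR U)) IMPLIES V))) = F XOR T = T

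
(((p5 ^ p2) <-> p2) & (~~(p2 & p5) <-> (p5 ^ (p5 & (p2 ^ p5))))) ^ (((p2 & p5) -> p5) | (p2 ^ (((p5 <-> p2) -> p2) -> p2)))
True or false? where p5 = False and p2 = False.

p5 ^ p2 = False ^ False = False
(p5 ^ p2) <-> p2 = False <-> False = True
p2 & p5 = False & False = False
~(p2 & p5) = ~False = True
~~(p2 & p5) = ~True = False
p2 ^ p5 = False ^ False = False
p5 & (p2 ^ p5) = False & False = False
p5 ^ (p5 & (p2 ^ p5)) = False ^ False = False
~~(p2 & p5) <-> (p5 ^ (p5 & (p2 ^ p5))) = False <-> False = True
((p5 ^ p2) <-> p2) & (~~(p2 & p5) <-> (p5 ^ (p5 & (p2 ^ p5)))) = True & True = True
p2 & p5 = False & False = False
(p2 & p5) -> p5 = False -> False = True
p5 <-> p2 = False <-> False = True
(p5 <-> p2) -> p2 = True -> False = False
((p5 <-> p2) -> p2) -> p2 = False -> False = True
p2 ^ (((p5 <-> p2) -> p2) -> p2) = False ^ True = True
((p2 & p5) -> p5) | (p2 ^ (((p5 <-> p2) -> p2) -> p2)) = True | True = True
(((p5 ^ p2) <-> p2) & (~~(p2 & p5) <-> (p5 ^ (p5 & (p2 ^ p5))))) ^ (((p2 & p5) -> p5) | (p2 ^ (((p5 <-> p2) -> p2) -> p2))) = True ^ True = False

False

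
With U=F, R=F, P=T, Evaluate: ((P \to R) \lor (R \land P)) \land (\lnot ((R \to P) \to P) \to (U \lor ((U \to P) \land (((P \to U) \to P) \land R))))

F

P \to R = T \to F = F
R \land P = F \land T = F
(P \to R) \lor (R \land P) = F \lor F = F
R \to P = F \to T = T
(R \to P) \to P = T \to T = T
\lnot ((R \to P) \to P) = \lnot T = F
U \to P = F \to T = T
P \to U = T \to F = F
(P \to U) \to P = F \to T = T
((P \to U) \to P) \land R = T \land F = F
(U \to P) \land (((P \to U) \to P) \land R) = T \land F = F
U \lor ((U \to P) \land (((P \to U) \to P) \land R)) = F \lor F = F
\lnot ((R \to P) \to P) \to (U \lor ((U \to P) \land (((P \to U) \to P) \land R))) = F \to F = T
((P \to R) \lor (R \land P)) \land (\lnot ((R \to P) \to P) \to (U \lor ((U \to P) \land (((P \to U) \to P) \land R)))) = F \land T = F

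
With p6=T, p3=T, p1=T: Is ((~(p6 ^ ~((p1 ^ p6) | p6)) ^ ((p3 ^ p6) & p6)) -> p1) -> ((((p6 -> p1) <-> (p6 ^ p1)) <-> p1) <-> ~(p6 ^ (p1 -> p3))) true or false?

p1 ^ p6 = T ^ T = F
(p1 ^ p6) | p6 = F | T = T
~((p1 ^ p6) | p6) = ~T = F
p6 ^ ~((p1 ^ p6) | p6) = T ^ F = T
~(p6 ^ ~((p1 ^ p6) | p6)) = ~T = F
p3 ^ p6 = T ^ T = F
(p3 ^ p6) & p6 = F & T = F
~(p6 ^ ~((p1 ^ p6) | p6)) ^ ((p3 ^ p6) & p6) = F ^ F = F
(~(p6 ^ ~((p1 ^ p6) | p6)) ^ ((p3 ^ p6) & p6)) -> p1 = F -> T = T
p6 -> p1 = T -> T = T
p6 ^ p1 = T ^ T = F
(p6 -> p1) <-> (p6 ^ p1) = T <-> F = F
((p6 -> p1) <-> (p6 ^ p1)) <-> p1 = F <-> T = F
p1 -> p3 = T -> T = T
p6 ^ (p1 -> p3) = T ^ T = F
~(p6 ^ (p1 -> p3)) = ~F = T
(((p6 -> p1) <-> (p6 ^ p1)) <-> p1) <-> ~(p6 ^ (p1 -> p3)) = F <-> T = F
((~(p6 ^ ~((p1 ^ p6) | p6)) ^ ((p3 ^ p6) & p6)) -> p1) -> ((((p6 -> p1) <-> (p6 ^ p1)) <-> p1) <-> ~(p6 ^ (p1 -> p3))) = T -> F = F

F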